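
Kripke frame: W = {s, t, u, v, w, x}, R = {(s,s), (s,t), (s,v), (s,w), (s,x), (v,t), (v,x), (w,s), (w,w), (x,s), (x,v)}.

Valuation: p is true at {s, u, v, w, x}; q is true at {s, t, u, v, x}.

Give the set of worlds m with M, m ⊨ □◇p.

s: successors {s, t, v, w, x}; ◇p there: s:T, t:F, v:T, w:T, x:T. ✗
t: no successors, so □◇p holds vacuously. ✓
u: no successors, so □◇p holds vacuously. ✓
v: successors {t, x}; ◇p there: t:F, x:T. ✗
w: successors {s, w}; ◇p there: s:T, w:T. ✓
x: successors {s, v}; ◇p there: s:T, v:T. ✓

{t, u, w, x}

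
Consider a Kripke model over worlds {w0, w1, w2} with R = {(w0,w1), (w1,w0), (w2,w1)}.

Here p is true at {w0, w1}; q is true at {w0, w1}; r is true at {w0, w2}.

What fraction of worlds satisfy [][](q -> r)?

2/3

w0: successors {w1}; [](q -> r) there: w1:T. ✓
w1: successors {w0}; [](q -> r) there: w0:F. ✗
w2: successors {w1}; [](q -> r) there: w1:T. ✓
That's 2 of 3 worlds, so 2/3.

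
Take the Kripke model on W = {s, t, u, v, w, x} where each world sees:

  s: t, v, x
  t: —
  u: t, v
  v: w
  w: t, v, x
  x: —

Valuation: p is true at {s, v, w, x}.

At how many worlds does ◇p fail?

s: successors {t, v, x}; p there: t:F, v:T, x:T. ✓
t: no successors, so ◇p fails. ✗
u: successors {t, v}; p there: t:F, v:T. ✓
v: successors {w}; p there: w:T. ✓
w: successors {t, v, x}; p there: t:F, v:T, x:T. ✓
x: no successors, so ◇p fails. ✗
Satisfying worlds: {s, u, v, w}.
So ◇p fails at the other 2 worlds.

2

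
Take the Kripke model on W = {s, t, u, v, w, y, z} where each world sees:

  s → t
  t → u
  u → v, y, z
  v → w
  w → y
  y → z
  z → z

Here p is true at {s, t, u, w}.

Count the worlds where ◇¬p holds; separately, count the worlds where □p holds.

4 and 3

For ◇¬p:
s: successors {t}; ¬p there: t:F. ✗
t: successors {u}; ¬p there: u:F. ✗
u: successors {v, y, z}; ¬p there: v:T, y:T, z:T. ✓
v: successors {w}; ¬p there: w:F. ✗
w: successors {y}; ¬p there: y:T. ✓
y: successors {z}; ¬p there: z:T. ✓
z: successors {z}; ¬p there: z:T. ✓
— 4 worlds.
For □p:
s: successors {t}; p there: t:T. ✓
t: successors {u}; p there: u:T. ✓
u: successors {v, y, z}; p there: v:F, y:F, z:F. ✗
v: successors {w}; p there: w:T. ✓
w: successors {y}; p there: y:F. ✗
y: successors {z}; p there: z:F. ✗
z: successors {z}; p there: z:F. ✗
— 3 worlds.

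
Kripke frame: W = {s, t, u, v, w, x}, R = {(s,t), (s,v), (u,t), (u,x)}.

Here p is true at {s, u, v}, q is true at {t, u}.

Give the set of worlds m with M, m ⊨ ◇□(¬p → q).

s: successors {t, v}; □(¬p → q) there: t:T, v:T. ✓
t: no successors, so ◇□(¬p → q) fails. ✗
u: successors {t, x}; □(¬p → q) there: t:T, x:T. ✓
v: no successors, so ◇□(¬p → q) fails. ✗
w: no successors, so ◇□(¬p → q) fails. ✗
x: no successors, so ◇□(¬p → q) fails. ✗

{s, u}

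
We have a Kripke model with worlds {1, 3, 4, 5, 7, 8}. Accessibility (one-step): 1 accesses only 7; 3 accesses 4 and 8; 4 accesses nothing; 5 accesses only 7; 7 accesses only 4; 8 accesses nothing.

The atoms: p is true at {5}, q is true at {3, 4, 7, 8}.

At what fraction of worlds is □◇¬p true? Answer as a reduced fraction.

1: successors {7}; ◇¬p there: 7:T. ✓
3: successors {4, 8}; ◇¬p there: 4:F, 8:F. ✗
4: no successors, so □◇¬p holds vacuously. ✓
5: successors {7}; ◇¬p there: 7:T. ✓
7: successors {4}; ◇¬p there: 4:F. ✗
8: no successors, so □◇¬p holds vacuously. ✓
That's 4 of 6 worlds, so 4/6 = 2/3.

2/3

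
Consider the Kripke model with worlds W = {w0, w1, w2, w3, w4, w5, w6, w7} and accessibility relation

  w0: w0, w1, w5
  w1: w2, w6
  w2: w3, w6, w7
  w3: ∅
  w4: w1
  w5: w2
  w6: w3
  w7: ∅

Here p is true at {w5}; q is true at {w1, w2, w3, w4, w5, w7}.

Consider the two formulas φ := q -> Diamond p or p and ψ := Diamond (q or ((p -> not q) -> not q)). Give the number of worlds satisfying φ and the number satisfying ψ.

3 and 6

For q -> Diamond p or p:
w0: q is F, Diamond p or p is T. ✓
w1: q is T, Diamond p or p is F. ✗
w2: q is T, Diamond p or p is F. ✗
w3: q is T, Diamond p or p is F. ✗
w4: q is T, Diamond p or p is F. ✗
w5: q is T, Diamond p or p is T. ✓
w6: q is F, Diamond p or p is F. ✓
w7: q is T, Diamond p or p is F. ✗
— 3 worlds.
For Diamond (q or ((p -> not q) -> not q)):
w0: successors {w0, w1, w5}; q or ((p -> not q) -> not q) there: w0:T, w1:T, w5:T. ✓
w1: successors {w2, w6}; q or ((p -> not q) -> not q) there: w2:T, w6:T. ✓
w2: successors {w3, w6, w7}; q or ((p -> not q) -> not q) there: w3:T, w6:T, w7:T. ✓
w3: no successors, so Diamond (q or ((p -> not q) -> not q)) fails. ✗
w4: successors {w1}; q or ((p -> not q) -> not q) there: w1:T. ✓
w5: successors {w2}; q or ((p -> not q) -> not q) there: w2:T. ✓
w6: successors {w3}; q or ((p -> not q) -> not q) there: w3:T. ✓
w7: no successors, so Diamond (q or ((p -> not q) -> not q)) fails. ✗
— 6 worlds.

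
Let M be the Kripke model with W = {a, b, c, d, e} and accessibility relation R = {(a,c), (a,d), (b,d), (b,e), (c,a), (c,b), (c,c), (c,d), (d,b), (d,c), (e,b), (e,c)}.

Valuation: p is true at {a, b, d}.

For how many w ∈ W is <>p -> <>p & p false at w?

a: <>p is T, <>p & p is T. ✓
b: <>p is T, <>p & p is T. ✓
c: <>p is T, <>p & p is F. ✗
d: <>p is T, <>p & p is T. ✓
e: <>p is T, <>p & p is F. ✗
Satisfying worlds: {a, b, d}.
So <>p -> <>p & p fails at the other 2 worlds.

2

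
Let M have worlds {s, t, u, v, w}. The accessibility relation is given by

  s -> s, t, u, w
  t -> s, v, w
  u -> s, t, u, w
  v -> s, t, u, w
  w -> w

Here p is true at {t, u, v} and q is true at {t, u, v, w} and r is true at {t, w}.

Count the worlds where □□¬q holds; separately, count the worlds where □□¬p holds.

0 and 1

For □□¬q:
s: successors {s, t, u, w}; □¬q there: s:F, t:F, u:F, w:F. ✗
t: successors {s, v, w}; □¬q there: s:F, v:F, w:F. ✗
u: successors {s, t, u, w}; □¬q there: s:F, t:F, u:F, w:F. ✗
v: successors {s, t, u, w}; □¬q there: s:F, t:F, u:F, w:F. ✗
w: successors {w}; □¬q there: w:F. ✗
— 0 worlds.
For □□¬p:
s: successors {s, t, u, w}; □¬p there: s:F, t:F, u:F, w:T. ✗
t: successors {s, v, w}; □¬p there: s:F, v:F, w:T. ✗
u: successors {s, t, u, w}; □¬p there: s:F, t:F, u:F, w:T. ✗
v: successors {s, t, u, w}; □¬p there: s:F, t:F, u:F, w:T. ✗
w: successors {w}; □¬p there: w:T. ✓
— 1 world.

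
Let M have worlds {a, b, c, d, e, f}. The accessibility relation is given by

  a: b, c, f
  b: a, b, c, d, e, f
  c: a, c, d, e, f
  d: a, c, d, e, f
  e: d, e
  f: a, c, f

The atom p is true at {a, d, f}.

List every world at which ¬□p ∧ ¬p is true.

a: ¬□p is T, ¬p is F. ✗
b: ¬□p is T, ¬p is T. ✓
c: ¬□p is T, ¬p is T. ✓
d: ¬□p is T, ¬p is F. ✗
e: ¬□p is T, ¬p is T. ✓
f: ¬□p is T, ¬p is F. ✗

{b, c, e}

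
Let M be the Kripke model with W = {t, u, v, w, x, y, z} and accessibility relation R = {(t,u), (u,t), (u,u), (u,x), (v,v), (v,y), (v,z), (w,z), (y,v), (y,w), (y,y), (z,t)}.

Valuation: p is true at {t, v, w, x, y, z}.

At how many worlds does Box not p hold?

2

t: successors {u}; not p there: u:T. ✓
u: successors {t, u, x}; not p there: t:F, u:T, x:F. ✗
v: successors {v, y, z}; not p there: v:F, y:F, z:F. ✗
w: successors {z}; not p there: z:F. ✗
x: no successors, so Box not p holds vacuously. ✓
y: successors {v, w, y}; not p there: v:F, w:F, y:F. ✗
z: successors {t}; not p there: t:F. ✗
Satisfying worlds: {t, x}.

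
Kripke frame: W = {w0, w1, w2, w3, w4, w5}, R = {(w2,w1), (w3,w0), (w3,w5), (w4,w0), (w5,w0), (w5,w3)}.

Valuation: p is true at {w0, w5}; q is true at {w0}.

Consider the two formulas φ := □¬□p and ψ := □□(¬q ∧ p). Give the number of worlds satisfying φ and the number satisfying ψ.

For □¬□p:
w0: no successors, so □¬□p holds vacuously. ✓
w1: no successors, so □¬□p holds vacuously. ✓
w2: successors {w1}; ¬□p there: w1:F. ✗
w3: successors {w0, w5}; ¬□p there: w0:F, w5:T. ✗
w4: successors {w0}; ¬□p there: w0:F. ✗
w5: successors {w0, w3}; ¬□p there: w0:F, w3:F. ✗
— 2 worlds.
For □□(¬q ∧ p):
w0: no successors, so □□(¬q ∧ p) holds vacuously. ✓
w1: no successors, so □□(¬q ∧ p) holds vacuously. ✓
w2: successors {w1}; □(¬q ∧ p) there: w1:T. ✓
w3: successors {w0, w5}; □(¬q ∧ p) there: w0:T, w5:F. ✗
w4: successors {w0}; □(¬q ∧ p) there: w0:T. ✓
w5: successors {w0, w3}; □(¬q ∧ p) there: w0:T, w3:F. ✗
— 4 worlds.

2 and 4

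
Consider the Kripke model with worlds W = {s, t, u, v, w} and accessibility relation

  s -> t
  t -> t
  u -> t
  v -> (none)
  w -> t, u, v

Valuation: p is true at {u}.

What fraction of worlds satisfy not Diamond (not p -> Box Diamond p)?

s: Diamond (not p -> Box Diamond p) is F. ✓
t: Diamond (not p -> Box Diamond p) is F. ✓
u: Diamond (not p -> Box Diamond p) is F. ✓
v: Diamond (not p -> Box Diamond p) is F. ✓
w: Diamond (not p -> Box Diamond p) is T. ✗
That's 4 of 5 worlds, so 4/5.

4/5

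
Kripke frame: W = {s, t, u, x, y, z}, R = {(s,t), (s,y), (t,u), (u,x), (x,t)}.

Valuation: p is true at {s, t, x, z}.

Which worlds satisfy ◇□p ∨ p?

{s, t, u, x, z}

s: ◇□p is T, p is T. ✓
t: ◇□p is T, p is T. ✓
u: ◇□p is T, p is F. ✓
x: ◇□p is F, p is T. ✓
y: ◇□p is F, p is F. ✗
z: ◇□p is F, p is T. ✓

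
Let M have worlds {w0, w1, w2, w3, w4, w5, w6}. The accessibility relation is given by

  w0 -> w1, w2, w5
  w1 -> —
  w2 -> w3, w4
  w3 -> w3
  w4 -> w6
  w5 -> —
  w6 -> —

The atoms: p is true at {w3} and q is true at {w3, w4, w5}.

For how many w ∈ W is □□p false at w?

2

w0: successors {w1, w2, w5}; □p there: w1:T, w2:F, w5:T. ✗
w1: no successors, so □□p holds vacuously. ✓
w2: successors {w3, w4}; □p there: w3:T, w4:F. ✗
w3: successors {w3}; □p there: w3:T. ✓
w4: successors {w6}; □p there: w6:T. ✓
w5: no successors, so □□p holds vacuously. ✓
w6: no successors, so □□p holds vacuously. ✓
Satisfying worlds: {w1, w3, w4, w5, w6}.
So □□p fails at the other 2 worlds.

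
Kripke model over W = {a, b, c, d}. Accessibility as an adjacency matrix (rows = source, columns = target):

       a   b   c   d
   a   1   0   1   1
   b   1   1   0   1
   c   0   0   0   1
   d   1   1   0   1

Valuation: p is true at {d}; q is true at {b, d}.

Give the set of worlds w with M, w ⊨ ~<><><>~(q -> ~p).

a: <><><>~(q -> ~p) is T. ✗
b: <><><>~(q -> ~p) is T. ✗
c: <><><>~(q -> ~p) is T. ✗
d: <><><>~(q -> ~p) is T. ✗

∅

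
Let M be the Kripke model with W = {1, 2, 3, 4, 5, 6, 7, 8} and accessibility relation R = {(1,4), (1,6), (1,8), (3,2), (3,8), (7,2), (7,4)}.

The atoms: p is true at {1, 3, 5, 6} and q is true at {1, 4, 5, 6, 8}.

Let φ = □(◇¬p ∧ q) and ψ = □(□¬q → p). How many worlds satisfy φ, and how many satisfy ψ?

For □(◇¬p ∧ q):
1: successors {4, 6, 8}; ◇¬p ∧ q there: 4:F, 6:F, 8:F. ✗
2: no successors, so □(◇¬p ∧ q) holds vacuously. ✓
3: successors {2, 8}; ◇¬p ∧ q there: 2:F, 8:F. ✗
4: no successors, so □(◇¬p ∧ q) holds vacuously. ✓
5: no successors, so □(◇¬p ∧ q) holds vacuously. ✓
6: no successors, so □(◇¬p ∧ q) holds vacuously. ✓
7: successors {2, 4}; ◇¬p ∧ q there: 2:F, 4:F. ✗
8: no successors, so □(◇¬p ∧ q) holds vacuously. ✓
— 5 worlds.
For □(□¬q → p):
1: successors {4, 6, 8}; □¬q → p there: 4:F, 6:T, 8:F. ✗
2: no successors, so □(□¬q → p) holds vacuously. ✓
3: successors {2, 8}; □¬q → p there: 2:F, 8:F. ✗
4: no successors, so □(□¬q → p) holds vacuously. ✓
5: no successors, so □(□¬q → p) holds vacuously. ✓
6: no successors, so □(□¬q → p) holds vacuously. ✓
7: successors {2, 4}; □¬q → p there: 2:F, 4:F. ✗
8: no successors, so □(□¬q → p) holds vacuously. ✓
— 5 worlds.

5 and 5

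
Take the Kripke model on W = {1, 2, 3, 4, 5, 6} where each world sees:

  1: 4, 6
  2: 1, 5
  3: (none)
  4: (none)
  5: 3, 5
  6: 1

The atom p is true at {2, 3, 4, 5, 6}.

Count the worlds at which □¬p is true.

3

1: successors {4, 6}; ¬p there: 4:F, 6:F. ✗
2: successors {1, 5}; ¬p there: 1:T, 5:F. ✗
3: no successors, so □¬p holds vacuously. ✓
4: no successors, so □¬p holds vacuously. ✓
5: successors {3, 5}; ¬p there: 3:F, 5:F. ✗
6: successors {1}; ¬p there: 1:T. ✓
Satisfying worlds: {3, 4, 6}.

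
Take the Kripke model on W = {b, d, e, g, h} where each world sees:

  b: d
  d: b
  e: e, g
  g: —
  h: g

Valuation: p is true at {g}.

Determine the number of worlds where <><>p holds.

b: successors {d}; <>p there: d:F. ✗
d: successors {b}; <>p there: b:F. ✗
e: successors {e, g}; <>p there: e:T, g:F. ✓
g: no successors, so <><>p fails. ✗
h: successors {g}; <>p there: g:F. ✗
Satisfying worlds: {e}.

1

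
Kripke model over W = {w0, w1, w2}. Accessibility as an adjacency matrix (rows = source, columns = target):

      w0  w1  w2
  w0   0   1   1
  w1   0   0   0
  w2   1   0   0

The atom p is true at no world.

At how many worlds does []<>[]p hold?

2

w0: successors {w1, w2}; <>[]p there: w1:F, w2:F. ✗
w1: no successors, so []<>[]p holds vacuously. ✓
w2: successors {w0}; <>[]p there: w0:T. ✓
Satisfying worlds: {w1, w2}.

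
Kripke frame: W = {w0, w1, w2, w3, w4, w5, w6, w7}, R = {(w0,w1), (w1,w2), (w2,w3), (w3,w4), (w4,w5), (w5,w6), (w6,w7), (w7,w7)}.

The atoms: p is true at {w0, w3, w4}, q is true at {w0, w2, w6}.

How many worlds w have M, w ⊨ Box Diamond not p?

6

w0: successors {w1}; Diamond not p there: w1:T. ✓
w1: successors {w2}; Diamond not p there: w2:F. ✗
w2: successors {w3}; Diamond not p there: w3:F. ✗
w3: successors {w4}; Diamond not p there: w4:T. ✓
w4: successors {w5}; Diamond not p there: w5:T. ✓
w5: successors {w6}; Diamond not p there: w6:T. ✓
w6: successors {w7}; Diamond not p there: w7:T. ✓
w7: successors {w7}; Diamond not p there: w7:T. ✓
Satisfying worlds: {w0, w3, w4, w5, w6, w7}.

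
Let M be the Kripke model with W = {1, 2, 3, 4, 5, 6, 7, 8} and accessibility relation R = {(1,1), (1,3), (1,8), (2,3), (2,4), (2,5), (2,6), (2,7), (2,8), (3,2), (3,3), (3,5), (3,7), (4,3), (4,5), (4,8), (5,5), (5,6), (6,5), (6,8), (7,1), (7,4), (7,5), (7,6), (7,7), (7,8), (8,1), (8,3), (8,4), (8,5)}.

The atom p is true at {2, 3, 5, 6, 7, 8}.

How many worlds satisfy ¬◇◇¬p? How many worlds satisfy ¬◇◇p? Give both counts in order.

1 and 0

For ¬◇◇¬p:
1: ◇◇¬p is T. ✗
2: ◇◇¬p is T. ✗
3: ◇◇¬p is T. ✗
4: ◇◇¬p is T. ✗
5: ◇◇¬p is F. ✓
6: ◇◇¬p is T. ✗
7: ◇◇¬p is T. ✗
8: ◇◇¬p is T. ✗
— 1 world.
For ¬◇◇p:
1: ◇◇p is T. ✗
2: ◇◇p is T. ✗
3: ◇◇p is T. ✗
4: ◇◇p is T. ✗
5: ◇◇p is T. ✗
6: ◇◇p is T. ✗
7: ◇◇p is T. ✗
8: ◇◇p is T. ✗
— 0 worlds.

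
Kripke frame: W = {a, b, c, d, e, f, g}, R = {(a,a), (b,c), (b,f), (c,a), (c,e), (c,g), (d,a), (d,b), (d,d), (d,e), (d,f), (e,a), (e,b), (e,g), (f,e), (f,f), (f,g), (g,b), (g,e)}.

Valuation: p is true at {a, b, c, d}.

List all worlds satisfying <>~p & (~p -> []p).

a: <>~p is F, ~p -> []p is T. ✗
b: <>~p is T, ~p -> []p is T. ✓
c: <>~p is T, ~p -> []p is T. ✓
d: <>~p is T, ~p -> []p is T. ✓
e: <>~p is T, ~p -> []p is F. ✗
f: <>~p is T, ~p -> []p is F. ✗
g: <>~p is T, ~p -> []p is F. ✗

{b, c, d}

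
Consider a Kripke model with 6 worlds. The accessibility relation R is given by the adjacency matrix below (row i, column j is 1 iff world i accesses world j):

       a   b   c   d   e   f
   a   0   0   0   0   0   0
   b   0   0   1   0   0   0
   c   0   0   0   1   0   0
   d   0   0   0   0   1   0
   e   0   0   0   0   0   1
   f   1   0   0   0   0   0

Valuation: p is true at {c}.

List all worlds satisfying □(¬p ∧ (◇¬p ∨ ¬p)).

a: no successors, so □(¬p ∧ (◇¬p ∨ ¬p)) holds vacuously. ✓
b: successors {c}; ¬p ∧ (◇¬p ∨ ¬p) there: c:F. ✗
c: successors {d}; ¬p ∧ (◇¬p ∨ ¬p) there: d:T. ✓
d: successors {e}; ¬p ∧ (◇¬p ∨ ¬p) there: e:T. ✓
e: successors {f}; ¬p ∧ (◇¬p ∨ ¬p) there: f:T. ✓
f: successors {a}; ¬p ∧ (◇¬p ∨ ¬p) there: a:T. ✓

{a, c, d, e, f}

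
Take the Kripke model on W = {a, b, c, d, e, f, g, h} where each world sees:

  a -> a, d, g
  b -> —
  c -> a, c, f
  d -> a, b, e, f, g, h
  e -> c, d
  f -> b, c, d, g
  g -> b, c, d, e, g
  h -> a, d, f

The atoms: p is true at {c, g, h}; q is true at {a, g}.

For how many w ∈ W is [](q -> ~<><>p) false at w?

6

a: successors {a, d, g}; q -> ~<><>p there: a:F, d:T, g:F. ✗
b: no successors, so [](q -> ~<><>p) holds vacuously. ✓
c: successors {a, c, f}; q -> ~<><>p there: a:F, c:T, f:T. ✗
d: successors {a, b, e, f, g, h}; q -> ~<><>p there: a:F, b:T, e:T, f:T, g:F, h:T. ✗
e: successors {c, d}; q -> ~<><>p there: c:T, d:T. ✓
f: successors {b, c, d, g}; q -> ~<><>p there: b:T, c:T, d:T, g:F. ✗
g: successors {b, c, d, e, g}; q -> ~<><>p there: b:T, c:T, d:T, e:T, g:F. ✗
h: successors {a, d, f}; q -> ~<><>p there: a:F, d:T, f:T. ✗
Satisfying worlds: {b, e}.
So [](q -> ~<><>p) fails at the other 6 worlds.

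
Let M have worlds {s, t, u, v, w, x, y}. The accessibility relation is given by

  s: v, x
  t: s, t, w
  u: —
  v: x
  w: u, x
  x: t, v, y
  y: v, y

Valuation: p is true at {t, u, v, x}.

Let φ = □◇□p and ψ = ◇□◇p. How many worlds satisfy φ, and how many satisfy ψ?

3 and 6

For □◇□p:
s: successors {v, x}; ◇□p there: v:F, x:T. ✗
t: successors {s, t, w}; ◇□p there: s:T, t:T, w:T. ✓
u: no successors, so □◇□p holds vacuously. ✓
v: successors {x}; ◇□p there: x:T. ✓
w: successors {u, x}; ◇□p there: u:F, x:T. ✗
x: successors {t, v, y}; ◇□p there: t:T, v:F, y:T. ✗
y: successors {v, y}; ◇□p there: v:F, y:T. ✗
— 3 worlds.
For ◇□◇p:
s: successors {v, x}; □◇p there: v:T, x:T. ✓
t: successors {s, t, w}; □◇p there: s:T, t:T, w:F. ✓
u: no successors, so ◇□◇p fails. ✗
v: successors {x}; □◇p there: x:T. ✓
w: successors {u, x}; □◇p there: u:T, x:T. ✓
x: successors {t, v, y}; □◇p there: t:T, v:T, y:T. ✓
y: successors {v, y}; □◇p there: v:T, y:T. ✓
— 6 worlds.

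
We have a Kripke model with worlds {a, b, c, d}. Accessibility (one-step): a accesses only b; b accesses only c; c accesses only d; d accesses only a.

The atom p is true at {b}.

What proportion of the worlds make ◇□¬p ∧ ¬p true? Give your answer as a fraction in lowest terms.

a: ◇□¬p is T, ¬p is T. ✓
b: ◇□¬p is T, ¬p is F. ✗
c: ◇□¬p is T, ¬p is T. ✓
d: ◇□¬p is F, ¬p is T. ✗
That's 2 of 4 worlds, so 2/4 = 1/2.

1/2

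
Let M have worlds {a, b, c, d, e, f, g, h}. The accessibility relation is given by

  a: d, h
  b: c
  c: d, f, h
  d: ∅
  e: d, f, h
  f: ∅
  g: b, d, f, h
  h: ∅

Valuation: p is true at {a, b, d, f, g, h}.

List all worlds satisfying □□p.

a: successors {d, h}; □p there: d:T, h:T. ✓
b: successors {c}; □p there: c:T. ✓
c: successors {d, f, h}; □p there: d:T, f:T, h:T. ✓
d: no successors, so □□p holds vacuously. ✓
e: successors {d, f, h}; □p there: d:T, f:T, h:T. ✓
f: no successors, so □□p holds vacuously. ✓
g: successors {b, d, f, h}; □p there: b:F, d:T, f:T, h:T. ✗
h: no successors, so □□p holds vacuously. ✓

{a, b, c, d, e, f, h}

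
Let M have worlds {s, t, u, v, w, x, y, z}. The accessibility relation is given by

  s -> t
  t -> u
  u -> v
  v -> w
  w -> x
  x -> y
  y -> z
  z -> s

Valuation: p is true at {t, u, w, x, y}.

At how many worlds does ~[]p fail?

s: []p is T. ✗
t: []p is T. ✗
u: []p is F. ✓
v: []p is T. ✗
w: []p is T. ✗
x: []p is T. ✗
y: []p is F. ✓
z: []p is F. ✓
Satisfying worlds: {u, y, z}.
So ~[]p fails at the other 5 worlds.

5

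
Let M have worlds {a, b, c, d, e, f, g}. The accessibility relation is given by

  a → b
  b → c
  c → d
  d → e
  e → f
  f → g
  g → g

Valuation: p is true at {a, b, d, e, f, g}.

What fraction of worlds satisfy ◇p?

6/7

a: successors {b}; p there: b:T. ✓
b: successors {c}; p there: c:F. ✗
c: successors {d}; p there: d:T. ✓
d: successors {e}; p there: e:T. ✓
e: successors {f}; p there: f:T. ✓
f: successors {g}; p there: g:T. ✓
g: successors {g}; p there: g:T. ✓
That's 6 of 7 worlds, so 6/7.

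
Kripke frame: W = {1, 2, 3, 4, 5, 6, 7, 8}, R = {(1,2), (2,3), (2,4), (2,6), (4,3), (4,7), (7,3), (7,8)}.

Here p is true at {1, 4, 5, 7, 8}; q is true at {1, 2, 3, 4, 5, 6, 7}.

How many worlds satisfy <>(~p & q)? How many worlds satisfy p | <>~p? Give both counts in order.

For <>(~p & q):
1: successors {2}; ~p & q there: 2:T. ✓
2: successors {3, 4, 6}; ~p & q there: 3:T, 4:F, 6:T. ✓
3: no successors, so <>(~p & q) fails. ✗
4: successors {3, 7}; ~p & q there: 3:T, 7:F. ✓
5: no successors, so <>(~p & q) fails. ✗
6: no successors, so <>(~p & q) fails. ✗
7: successors {3, 8}; ~p & q there: 3:T, 8:F. ✓
8: no successors, so <>(~p & q) fails. ✗
— 4 worlds.
For p | <>~p:
1: p is T, <>~p is T. ✓
2: p is F, <>~p is T. ✓
3: p is F, <>~p is F. ✗
4: p is T, <>~p is T. ✓
5: p is T, <>~p is F. ✓
6: p is F, <>~p is F. ✗
7: p is T, <>~p is T. ✓
8: p is T, <>~p is F. ✓
— 6 worlds.

4 and 6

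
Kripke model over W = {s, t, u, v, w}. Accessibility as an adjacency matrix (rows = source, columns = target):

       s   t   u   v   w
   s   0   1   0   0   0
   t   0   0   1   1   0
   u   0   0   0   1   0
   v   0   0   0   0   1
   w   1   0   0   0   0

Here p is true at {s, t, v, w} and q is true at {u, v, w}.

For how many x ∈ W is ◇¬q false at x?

3

s: successors {t}; ¬q there: t:T. ✓
t: successors {u, v}; ¬q there: u:F, v:F. ✗
u: successors {v}; ¬q there: v:F. ✗
v: successors {w}; ¬q there: w:F. ✗
w: successors {s}; ¬q there: s:T. ✓
Satisfying worlds: {s, w}.
So ◇¬q fails at the other 3 worlds.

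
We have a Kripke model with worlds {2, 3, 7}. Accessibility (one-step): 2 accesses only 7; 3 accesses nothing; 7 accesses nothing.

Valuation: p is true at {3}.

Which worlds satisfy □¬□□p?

{3, 7}

2: successors {7}; ¬□□p there: 7:F. ✗
3: no successors, so □¬□□p holds vacuously. ✓
7: no successors, so □¬□□p holds vacuously. ✓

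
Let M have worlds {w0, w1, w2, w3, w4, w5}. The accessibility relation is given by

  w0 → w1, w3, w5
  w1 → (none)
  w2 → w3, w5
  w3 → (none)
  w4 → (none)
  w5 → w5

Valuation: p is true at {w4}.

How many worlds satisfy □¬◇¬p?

3

w0: successors {w1, w3, w5}; ¬◇¬p there: w1:T, w3:T, w5:F. ✗
w1: no successors, so □¬◇¬p holds vacuously. ✓
w2: successors {w3, w5}; ¬◇¬p there: w3:T, w5:F. ✗
w3: no successors, so □¬◇¬p holds vacuously. ✓
w4: no successors, so □¬◇¬p holds vacuously. ✓
w5: successors {w5}; ¬◇¬p there: w5:F. ✗
Satisfying worlds: {w1, w3, w4}.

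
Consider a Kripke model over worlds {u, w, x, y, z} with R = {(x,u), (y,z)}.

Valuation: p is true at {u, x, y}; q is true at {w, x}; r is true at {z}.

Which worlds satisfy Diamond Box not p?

{x, y}

u: no successors, so Diamond Box not p fails. ✗
w: no successors, so Diamond Box not p fails. ✗
x: successors {u}; Box not p there: u:T. ✓
y: successors {z}; Box not p there: z:T. ✓
z: no successors, so Diamond Box not p fails. ✗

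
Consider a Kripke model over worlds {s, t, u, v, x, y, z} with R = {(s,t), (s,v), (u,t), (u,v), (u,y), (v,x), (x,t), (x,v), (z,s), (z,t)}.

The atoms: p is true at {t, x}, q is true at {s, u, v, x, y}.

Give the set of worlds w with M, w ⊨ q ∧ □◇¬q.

s: q is T, □◇¬q is F. ✗
t: q is F, □◇¬q is T. ✗
u: q is T, □◇¬q is F. ✗
v: q is T, □◇¬q is T. ✓
x: q is T, □◇¬q is F. ✗
y: q is T, □◇¬q is T. ✓
z: q is F, □◇¬q is F. ✗

{v, y}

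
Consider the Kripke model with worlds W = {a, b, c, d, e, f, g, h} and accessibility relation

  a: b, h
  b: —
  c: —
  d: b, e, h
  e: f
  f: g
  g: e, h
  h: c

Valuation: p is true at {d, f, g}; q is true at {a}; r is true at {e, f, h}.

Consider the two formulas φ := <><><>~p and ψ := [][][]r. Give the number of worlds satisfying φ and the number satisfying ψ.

For <><><>~p:
a: successors {b, h}; <><>~p there: b:F, h:F. ✗
b: no successors, so <><><>~p fails. ✗
c: no successors, so <><><>~p fails. ✗
d: successors {b, e, h}; <><>~p there: b:F, e:F, h:F. ✗
e: successors {f}; <><>~p there: f:T. ✓
f: successors {g}; <><>~p there: g:T. ✓
g: successors {e, h}; <><>~p there: e:F, h:F. ✗
h: successors {c}; <><>~p there: c:F. ✗
— 2 worlds.
For [][][]r:
a: successors {b, h}; [][]r there: b:T, h:T. ✓
b: no successors, so [][][]r holds vacuously. ✓
c: no successors, so [][][]r holds vacuously. ✓
d: successors {b, e, h}; [][]r there: b:T, e:F, h:T. ✗
e: successors {f}; [][]r there: f:T. ✓
f: successors {g}; [][]r there: g:F. ✗
g: successors {e, h}; [][]r there: e:F, h:T. ✗
h: successors {c}; [][]r there: c:T. ✓
— 5 worlds.

2 and 5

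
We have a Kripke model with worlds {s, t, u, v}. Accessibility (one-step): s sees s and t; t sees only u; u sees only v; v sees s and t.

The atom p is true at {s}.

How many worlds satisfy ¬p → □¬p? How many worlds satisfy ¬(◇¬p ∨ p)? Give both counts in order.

3 and 0

For ¬p → □¬p:
s: ¬p is F, □¬p is F. ✓
t: ¬p is T, □¬p is T. ✓
u: ¬p is T, □¬p is T. ✓
v: ¬p is T, □¬p is F. ✗
— 3 worlds.
For ¬(◇¬p ∨ p):
s: ◇¬p ∨ p is T. ✗
t: ◇¬p ∨ p is T. ✗
u: ◇¬p ∨ p is T. ✗
v: ◇¬p ∨ p is T. ✗
— 0 worlds.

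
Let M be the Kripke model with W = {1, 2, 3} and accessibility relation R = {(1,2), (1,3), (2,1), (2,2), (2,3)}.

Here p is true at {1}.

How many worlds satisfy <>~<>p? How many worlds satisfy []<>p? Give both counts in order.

2 and 1

For <>~<>p:
1: successors {2, 3}; ~<>p there: 2:F, 3:T. ✓
2: successors {1, 2, 3}; ~<>p there: 1:T, 2:F, 3:T. ✓
3: no successors, so <>~<>p fails. ✗
— 2 worlds.
For []<>p:
1: successors {2, 3}; <>p there: 2:T, 3:F. ✗
2: successors {1, 2, 3}; <>p there: 1:F, 2:T, 3:F. ✗
3: no successors, so []<>p holds vacuously. ✓
— 1 world.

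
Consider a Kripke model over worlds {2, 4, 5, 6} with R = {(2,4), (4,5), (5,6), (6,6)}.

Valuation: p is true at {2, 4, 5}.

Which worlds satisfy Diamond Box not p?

2: successors {4}; Box not p there: 4:F. ✗
4: successors {5}; Box not p there: 5:T. ✓
5: successors {6}; Box not p there: 6:T. ✓
6: successors {6}; Box not p there: 6:T. ✓

{4, 5, 6}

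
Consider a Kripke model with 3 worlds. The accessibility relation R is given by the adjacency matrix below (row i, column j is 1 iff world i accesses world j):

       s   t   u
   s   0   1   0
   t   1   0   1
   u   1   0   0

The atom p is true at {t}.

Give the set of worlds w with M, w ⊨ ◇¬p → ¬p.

{s, u}

s: ◇¬p is F, ¬p is T. ✓
t: ◇¬p is T, ¬p is F. ✗
u: ◇¬p is T, ¬p is T. ✓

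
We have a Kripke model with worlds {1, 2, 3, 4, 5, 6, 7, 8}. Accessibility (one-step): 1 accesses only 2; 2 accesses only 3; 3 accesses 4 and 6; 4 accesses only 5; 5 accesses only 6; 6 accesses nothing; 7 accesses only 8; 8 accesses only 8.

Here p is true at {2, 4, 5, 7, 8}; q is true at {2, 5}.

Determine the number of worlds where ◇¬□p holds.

1: successors {2}; ¬□p there: 2:T. ✓
2: successors {3}; ¬□p there: 3:T. ✓
3: successors {4, 6}; ¬□p there: 4:F, 6:F. ✗
4: successors {5}; ¬□p there: 5:T. ✓
5: successors {6}; ¬□p there: 6:F. ✗
6: no successors, so ◇¬□p fails. ✗
7: successors {8}; ¬□p there: 8:F. ✗
8: successors {8}; ¬□p there: 8:F. ✗
Satisfying worlds: {1, 2, 4}.

3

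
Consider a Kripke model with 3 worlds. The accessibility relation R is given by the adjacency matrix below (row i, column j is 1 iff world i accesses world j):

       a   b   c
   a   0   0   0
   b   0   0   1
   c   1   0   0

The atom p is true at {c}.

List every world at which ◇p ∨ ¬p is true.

{a, b}

a: ◇p is F, ¬p is T. ✓
b: ◇p is T, ¬p is T. ✓
c: ◇p is F, ¬p is F. ✗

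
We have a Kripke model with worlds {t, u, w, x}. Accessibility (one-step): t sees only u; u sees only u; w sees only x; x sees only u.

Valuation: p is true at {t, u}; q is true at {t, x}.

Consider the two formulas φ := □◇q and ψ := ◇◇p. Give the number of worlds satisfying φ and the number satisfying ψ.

0 and 4

For □◇q:
t: successors {u}; ◇q there: u:F. ✗
u: successors {u}; ◇q there: u:F. ✗
w: successors {x}; ◇q there: x:F. ✗
x: successors {u}; ◇q there: u:F. ✗
— 0 worlds.
For ◇◇p:
t: successors {u}; ◇p there: u:T. ✓
u: successors {u}; ◇p there: u:T. ✓
w: successors {x}; ◇p there: x:T. ✓
x: successors {u}; ◇p there: u:T. ✓
— 4 worlds.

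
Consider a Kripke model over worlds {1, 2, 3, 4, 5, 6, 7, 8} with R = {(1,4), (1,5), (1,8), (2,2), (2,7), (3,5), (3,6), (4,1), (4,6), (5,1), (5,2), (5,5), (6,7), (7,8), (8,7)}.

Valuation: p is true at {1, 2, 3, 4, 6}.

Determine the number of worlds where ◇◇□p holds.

2

1: successors {4, 5, 8}; ◇□p there: 4:F, 5:F, 8:F. ✗
2: successors {2, 7}; ◇□p there: 2:F, 7:F. ✗
3: successors {5, 6}; ◇□p there: 5:F, 6:F. ✗
4: successors {1, 6}; ◇□p there: 1:T, 6:F. ✓
5: successors {1, 2, 5}; ◇□p there: 1:T, 2:F, 5:F. ✓
6: successors {7}; ◇□p there: 7:F. ✗
7: successors {8}; ◇□p there: 8:F. ✗
8: successors {7}; ◇□p there: 7:F. ✗
Satisfying worlds: {4, 5}.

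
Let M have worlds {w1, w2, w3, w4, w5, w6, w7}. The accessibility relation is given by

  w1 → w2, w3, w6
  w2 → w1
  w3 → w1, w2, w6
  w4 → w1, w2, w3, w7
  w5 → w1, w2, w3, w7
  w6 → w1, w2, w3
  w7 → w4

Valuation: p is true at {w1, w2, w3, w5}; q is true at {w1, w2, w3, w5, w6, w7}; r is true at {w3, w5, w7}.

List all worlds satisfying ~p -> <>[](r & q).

{w1, w2, w3, w5}

w1: ~p is F, <>[](r & q) is F. ✓
w2: ~p is F, <>[](r & q) is F. ✓
w3: ~p is F, <>[](r & q) is F. ✓
w4: ~p is T, <>[](r & q) is F. ✗
w5: ~p is F, <>[](r & q) is F. ✓
w6: ~p is T, <>[](r & q) is F. ✗
w7: ~p is T, <>[](r & q) is F. ✗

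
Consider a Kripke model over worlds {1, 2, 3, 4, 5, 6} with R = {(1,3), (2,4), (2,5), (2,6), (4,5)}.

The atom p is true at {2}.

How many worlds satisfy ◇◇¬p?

1

1: successors {3}; ◇¬p there: 3:F. ✗
2: successors {4, 5, 6}; ◇¬p there: 4:T, 5:F, 6:F. ✓
3: no successors, so ◇◇¬p fails. ✗
4: successors {5}; ◇¬p there: 5:F. ✗
5: no successors, so ◇◇¬p fails. ✗
6: no successors, so ◇◇¬p fails. ✗
Satisfying worlds: {2}.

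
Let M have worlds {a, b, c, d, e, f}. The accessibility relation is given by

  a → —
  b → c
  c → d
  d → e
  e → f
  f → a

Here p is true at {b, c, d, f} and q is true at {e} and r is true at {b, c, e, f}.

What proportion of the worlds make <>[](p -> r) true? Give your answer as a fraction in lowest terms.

a: no successors, so <>[](p -> r) fails. ✗
b: successors {c}; [](p -> r) there: c:F. ✗
c: successors {d}; [](p -> r) there: d:T. ✓
d: successors {e}; [](p -> r) there: e:T. ✓
e: successors {f}; [](p -> r) there: f:T. ✓
f: successors {a}; [](p -> r) there: a:T. ✓
That's 4 of 6 worlds, so 4/6 = 2/3.

2/3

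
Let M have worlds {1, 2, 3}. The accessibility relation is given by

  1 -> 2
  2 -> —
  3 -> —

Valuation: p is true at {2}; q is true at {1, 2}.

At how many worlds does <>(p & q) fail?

2

1: successors {2}; p & q there: 2:T. ✓
2: no successors, so <>(p & q) fails. ✗
3: no successors, so <>(p & q) fails. ✗
Satisfying worlds: {1}.
So <>(p & q) fails at the other 2 worlds.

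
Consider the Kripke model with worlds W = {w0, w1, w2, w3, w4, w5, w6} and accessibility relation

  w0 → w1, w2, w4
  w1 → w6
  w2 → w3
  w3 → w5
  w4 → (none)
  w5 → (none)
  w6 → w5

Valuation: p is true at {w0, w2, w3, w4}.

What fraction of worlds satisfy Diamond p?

w0: successors {w1, w2, w4}; p there: w1:F, w2:T, w4:T. ✓
w1: successors {w6}; p there: w6:F. ✗
w2: successors {w3}; p there: w3:T. ✓
w3: successors {w5}; p there: w5:F. ✗
w4: no successors, so Diamond p fails. ✗
w5: no successors, so Diamond p fails. ✗
w6: successors {w5}; p there: w5:F. ✗
That's 2 of 7 worlds, so 2/7.

2/7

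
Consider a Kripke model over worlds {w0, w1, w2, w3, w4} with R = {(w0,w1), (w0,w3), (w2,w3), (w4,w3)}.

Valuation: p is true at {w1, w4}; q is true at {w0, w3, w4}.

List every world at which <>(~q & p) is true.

w0: successors {w1, w3}; ~q & p there: w1:T, w3:F. ✓
w1: no successors, so <>(~q & p) fails. ✗
w2: successors {w3}; ~q & p there: w3:F. ✗
w3: no successors, so <>(~q & p) fails. ✗
w4: successors {w3}; ~q & p there: w3:F. ✗

{w0}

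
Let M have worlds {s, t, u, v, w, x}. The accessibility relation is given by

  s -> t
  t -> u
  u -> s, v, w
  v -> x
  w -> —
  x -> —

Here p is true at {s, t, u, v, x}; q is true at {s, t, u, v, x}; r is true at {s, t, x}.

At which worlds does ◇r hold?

s: successors {t}; r there: t:T. ✓
t: successors {u}; r there: u:F. ✗
u: successors {s, v, w}; r there: s:T, v:F, w:F. ✓
v: successors {x}; r there: x:T. ✓
w: no successors, so ◇r fails. ✗
x: no successors, so ◇r fails. ✗

{s, u, v}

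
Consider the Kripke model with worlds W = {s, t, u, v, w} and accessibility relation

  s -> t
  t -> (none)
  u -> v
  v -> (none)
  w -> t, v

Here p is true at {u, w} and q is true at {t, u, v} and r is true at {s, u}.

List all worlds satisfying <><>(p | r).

s: successors {t}; <>(p | r) there: t:F. ✗
t: no successors, so <><>(p | r) fails. ✗
u: successors {v}; <>(p | r) there: v:F. ✗
v: no successors, so <><>(p | r) fails. ✗
w: successors {t, v}; <>(p | r) there: t:F, v:F. ✗

∅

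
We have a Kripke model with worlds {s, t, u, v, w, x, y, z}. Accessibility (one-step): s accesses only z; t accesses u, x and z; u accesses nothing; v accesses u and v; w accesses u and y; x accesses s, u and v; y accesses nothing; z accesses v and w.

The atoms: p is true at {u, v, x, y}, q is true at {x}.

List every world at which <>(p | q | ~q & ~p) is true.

{s, t, v, w, x, z}

s: successors {z}; p | q | ~q & ~p there: z:T. ✓
t: successors {u, x, z}; p | q | ~q & ~p there: u:T, x:T, z:T. ✓
u: no successors, so <>(p | q | ~q & ~p) fails. ✗
v: successors {u, v}; p | q | ~q & ~p there: u:T, v:T. ✓
w: successors {u, y}; p | q | ~q & ~p there: u:T, y:T. ✓
x: successors {s, u, v}; p | q | ~q & ~p there: s:T, u:T, v:T. ✓
y: no successors, so <>(p | q | ~q & ~p) fails. ✗
z: successors {v, w}; p | q | ~q & ~p there: v:T, w:T. ✓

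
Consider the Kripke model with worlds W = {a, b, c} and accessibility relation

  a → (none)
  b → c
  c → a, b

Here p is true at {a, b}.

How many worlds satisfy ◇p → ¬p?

3

a: ◇p is F, ¬p is F. ✓
b: ◇p is F, ¬p is F. ✓
c: ◇p is T, ¬p is T. ✓
Satisfying worlds: {a, b, c}.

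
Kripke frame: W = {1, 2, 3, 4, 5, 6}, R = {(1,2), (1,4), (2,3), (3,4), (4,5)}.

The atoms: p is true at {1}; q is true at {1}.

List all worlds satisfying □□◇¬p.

1: successors {2, 4}; □◇¬p there: 2:T, 4:F. ✗
2: successors {3}; □◇¬p there: 3:T. ✓
3: successors {4}; □◇¬p there: 4:F. ✗
4: successors {5}; □◇¬p there: 5:T. ✓
5: no successors, so □□◇¬p holds vacuously. ✓
6: no successors, so □□◇¬p holds vacuously. ✓

{2, 4, 5, 6}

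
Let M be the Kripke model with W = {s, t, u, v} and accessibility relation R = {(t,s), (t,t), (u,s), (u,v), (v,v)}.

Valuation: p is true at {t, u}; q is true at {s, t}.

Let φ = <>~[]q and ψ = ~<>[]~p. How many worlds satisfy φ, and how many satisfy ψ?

For <>~[]q:
s: no successors, so <>~[]q fails. ✗
t: successors {s, t}; ~[]q there: s:F, t:F. ✗
u: successors {s, v}; ~[]q there: s:F, v:T. ✓
v: successors {v}; ~[]q there: v:T. ✓
— 2 worlds.
For ~<>[]~p:
s: <>[]~p is F. ✓
t: <>[]~p is T. ✗
u: <>[]~p is T. ✗
v: <>[]~p is T. ✗
— 1 world.

2 and 1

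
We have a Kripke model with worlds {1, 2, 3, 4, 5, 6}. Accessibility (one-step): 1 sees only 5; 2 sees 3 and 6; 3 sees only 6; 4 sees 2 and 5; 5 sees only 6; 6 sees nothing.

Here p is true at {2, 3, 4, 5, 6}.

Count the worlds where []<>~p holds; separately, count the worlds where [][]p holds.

1 and 6

For []<>~p:
1: successors {5}; <>~p there: 5:F. ✗
2: successors {3, 6}; <>~p there: 3:F, 6:F. ✗
3: successors {6}; <>~p there: 6:F. ✗
4: successors {2, 5}; <>~p there: 2:F, 5:F. ✗
5: successors {6}; <>~p there: 6:F. ✗
6: no successors, so []<>~p holds vacuously. ✓
— 1 world.
For [][]p:
1: successors {5}; []p there: 5:T. ✓
2: successors {3, 6}; []p there: 3:T, 6:T. ✓
3: successors {6}; []p there: 6:T. ✓
4: successors {2, 5}; []p there: 2:T, 5:T. ✓
5: successors {6}; []p there: 6:T. ✓
6: no successors, so [][]p holds vacuously. ✓
— 6 worlds.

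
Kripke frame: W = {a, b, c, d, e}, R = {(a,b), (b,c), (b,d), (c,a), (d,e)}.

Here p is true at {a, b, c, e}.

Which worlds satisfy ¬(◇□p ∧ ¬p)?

{a, b, c, e}

a: ◇□p ∧ ¬p is F. ✓
b: ◇□p ∧ ¬p is F. ✓
c: ◇□p ∧ ¬p is F. ✓
d: ◇□p ∧ ¬p is T. ✗
e: ◇□p ∧ ¬p is F. ✓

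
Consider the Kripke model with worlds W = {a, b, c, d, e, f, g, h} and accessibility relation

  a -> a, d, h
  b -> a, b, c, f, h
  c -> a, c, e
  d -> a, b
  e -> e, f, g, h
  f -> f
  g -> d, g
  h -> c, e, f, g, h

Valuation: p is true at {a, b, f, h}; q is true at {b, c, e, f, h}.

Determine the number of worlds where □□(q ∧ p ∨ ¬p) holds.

2

a: successors {a, d, h}; □(q ∧ p ∨ ¬p) there: a:F, d:F, h:T. ✗
b: successors {a, b, c, f, h}; □(q ∧ p ∨ ¬p) there: a:F, b:F, c:F, f:T, h:T. ✗
c: successors {a, c, e}; □(q ∧ p ∨ ¬p) there: a:F, c:F, e:T. ✗
d: successors {a, b}; □(q ∧ p ∨ ¬p) there: a:F, b:F. ✗
e: successors {e, f, g, h}; □(q ∧ p ∨ ¬p) there: e:T, f:T, g:T, h:T. ✓
f: successors {f}; □(q ∧ p ∨ ¬p) there: f:T. ✓
g: successors {d, g}; □(q ∧ p ∨ ¬p) there: d:F, g:T. ✗
h: successors {c, e, f, g, h}; □(q ∧ p ∨ ¬p) there: c:F, e:T, f:T, g:T, h:T. ✗
Satisfying worlds: {e, f}.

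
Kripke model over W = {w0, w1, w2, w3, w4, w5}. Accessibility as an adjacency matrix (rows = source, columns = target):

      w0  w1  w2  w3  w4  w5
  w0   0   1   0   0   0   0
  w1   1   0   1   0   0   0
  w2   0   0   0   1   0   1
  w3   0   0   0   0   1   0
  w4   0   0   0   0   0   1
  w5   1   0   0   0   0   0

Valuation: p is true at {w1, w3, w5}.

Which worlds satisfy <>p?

w0: successors {w1}; p there: w1:T. ✓
w1: successors {w0, w2}; p there: w0:F, w2:F. ✗
w2: successors {w3, w5}; p there: w3:T, w5:T. ✓
w3: successors {w4}; p there: w4:F. ✗
w4: successors {w5}; p there: w5:T. ✓
w5: successors {w0}; p there: w0:F. ✗

{w0, w2, w4}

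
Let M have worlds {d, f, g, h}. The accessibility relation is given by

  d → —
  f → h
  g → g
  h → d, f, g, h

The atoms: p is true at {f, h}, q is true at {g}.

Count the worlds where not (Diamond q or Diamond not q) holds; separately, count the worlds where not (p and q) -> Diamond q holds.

For not (Diamond q or Diamond not q):
d: Diamond q or Diamond not q is F. ✓
f: Diamond q or Diamond not q is T. ✗
g: Diamond q or Diamond not q is T. ✗
h: Diamond q or Diamond not q is T. ✗
— 1 world.
For not (p and q) -> Diamond q:
d: not (p and q) is T, Diamond q is F. ✗
f: not (p and q) is T, Diamond q is F. ✗
g: not (p and q) is T, Diamond q is T. ✓
h: not (p and q) is T, Diamond q is T. ✓
— 2 worlds.

1 and 2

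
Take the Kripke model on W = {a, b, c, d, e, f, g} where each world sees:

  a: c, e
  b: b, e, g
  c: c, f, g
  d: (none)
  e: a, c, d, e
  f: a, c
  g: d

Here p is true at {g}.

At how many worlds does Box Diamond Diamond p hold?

a: successors {c, e}; Diamond Diamond p there: c:T, e:T. ✓
b: successors {b, e, g}; Diamond Diamond p there: b:T, e:T, g:F. ✗
c: successors {c, f, g}; Diamond Diamond p there: c:T, f:T, g:F. ✗
d: no successors, so Box Diamond Diamond p holds vacuously. ✓
e: successors {a, c, d, e}; Diamond Diamond p there: a:T, c:T, d:F, e:T. ✗
f: successors {a, c}; Diamond Diamond p there: a:T, c:T. ✓
g: successors {d}; Diamond Diamond p there: d:F. ✗
Satisfying worlds: {a, d, f}.

3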